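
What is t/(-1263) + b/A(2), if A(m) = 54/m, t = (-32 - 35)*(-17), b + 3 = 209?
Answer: 76475/11367 ≈ 6.7278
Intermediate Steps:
b = 206 (b = -3 + 209 = 206)
t = 1139 (t = -67*(-17) = 1139)
t/(-1263) + b/A(2) = 1139/(-1263) + 206/((54/2)) = 1139*(-1/1263) + 206/((54*(½))) = -1139/1263 + 206/27 = 76475/11367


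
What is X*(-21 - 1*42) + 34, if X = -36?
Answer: 2302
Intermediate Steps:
X*(-21 - 1*42) + 34 = -36*(-21 - 1*42) + 34 = -36*(-21 - 42) + 34 = -36*(-63) + 34 = 2268 + 34 = 2302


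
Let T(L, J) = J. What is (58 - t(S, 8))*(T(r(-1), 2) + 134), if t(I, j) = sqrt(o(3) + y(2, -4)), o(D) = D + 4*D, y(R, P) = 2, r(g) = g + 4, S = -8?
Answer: 7888 - 136*sqrt(17) ≈ 7327.3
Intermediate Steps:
r(g) = 4 + g
o(D) = 5*D
t(I, j) = sqrt(17) (t(I, j) = sqrt(5*3 + 2) = sqrt(15 + 2) = sqrt(17))
(58 - t(S, 8))*(T(r(-1), 2) + 134) = (58 - sqrt(17))*(2 + 134) = (58 - sqrt(17))*136 = 7888 - 136*sqrt(17)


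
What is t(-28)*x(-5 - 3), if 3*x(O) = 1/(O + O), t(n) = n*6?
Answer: 7/2 ≈ 3.5000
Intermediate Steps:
t(n) = 6*n
x(O) = 1/(6*O) (x(O) = 1/(3*(O + O)) = 1/(3*((2*O))) = (1/(2*O))/3 = 1/(6*O))
t(-28)*x(-5 - 3) = (6*(-28))*(1/(6*(-5 - 3))) = -28/(-8) = -28*(-1)/8 = -168*(-1/48) = 7/2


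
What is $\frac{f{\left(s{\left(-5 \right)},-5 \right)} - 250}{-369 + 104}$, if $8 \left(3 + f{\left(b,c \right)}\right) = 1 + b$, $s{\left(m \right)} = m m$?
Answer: $\frac{999}{1060} \approx 0.94245$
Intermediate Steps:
$s{\left(m \right)} = m^{2}$
$f{\left(b,c \right)} = - \frac{23}{8} + \frac{b}{8}$ ($f{\left(b,c \right)} = -3 + \frac{1 + b}{8} = -3 + \left(\frac{1}{8} + \frac{b}{8}\right) = - \frac{23}{8} + \frac{b}{8}$)
$\frac{f{\left(s{\left(-5 \right)},-5 \right)} - 250}{-369 + 104} = \frac{\left(- \frac{23}{8} + \frac{\left(-5\right)^{2}}{8}\right) - 250}{-369 + 104} = \frac{\left(- \frac{23}{8} + \frac{1}{8} \cdot 25\right) - 250}{-265} = \left(\left(- \frac{23}{8} + \frac{25}{8}\right) - 250\right) \left(- \frac{1}{265}\right) = \left(\frac{1}{4} - 250\right) \left(- \frac{1}{265}\right) = \left(- \frac{999}{4}\right) \left(- \frac{1}{265}\right) = \frac{999}{1060}$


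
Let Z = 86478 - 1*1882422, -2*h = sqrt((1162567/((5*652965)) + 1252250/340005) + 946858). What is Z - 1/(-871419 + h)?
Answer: -134567255025847238169912610428/74928424842830969439737 - 10*sqrt(23046877386423857684794451)/74928424842830969439737 ≈ -1.7959e+6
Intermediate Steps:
h = -sqrt(23046877386423857684794451)/9867171770 (h = -sqrt((1162567/((5*652965)) + 1252250/340005) + 946858)/2 = -sqrt((1162567/3264825 + 1252250*(1/340005)) + 946858)/2 = -sqrt((1162567*(1/3264825) + 250450/68001) + 946858)/2 = -sqrt((1162567/3264825 + 250450/68001) + 946858)/2 = -sqrt(99636793313/24667929425 + 946858)/2 = -sqrt(23046877386423857684794451)/9867171770 ≈ -486.53)
Z = -1795944 (Z = 86478 - 1882422 = -1795944)
Z - 1/(-871419 + h) = -1795944 - 1/(-871419 - sqrt(23046877386423857684794451)/9867171770)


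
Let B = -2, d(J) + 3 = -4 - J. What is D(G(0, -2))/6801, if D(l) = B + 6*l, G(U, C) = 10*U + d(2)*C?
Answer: 106/6801 ≈ 0.015586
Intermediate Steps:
d(J) = -7 - J (d(J) = -3 + (-4 - J) = -7 - J)
G(U, C) = -9*C + 10*U (G(U, C) = 10*U + (-7 - 1*2)*C = 10*U + (-7 - 2)*C = 10*U - 9*C = -9*C + 10*U)
D(l) = -2 + 6*l
D(G(0, -2))/6801 = (-2 + 6*(-9*(-2) + 10*0))/6801 = (-2 + 6*(18 + 0))*(1/6801) = (-2 + 6*18)*(1/6801) = (-2 + 108)*(1/6801) = 106*(1/6801) = 106/6801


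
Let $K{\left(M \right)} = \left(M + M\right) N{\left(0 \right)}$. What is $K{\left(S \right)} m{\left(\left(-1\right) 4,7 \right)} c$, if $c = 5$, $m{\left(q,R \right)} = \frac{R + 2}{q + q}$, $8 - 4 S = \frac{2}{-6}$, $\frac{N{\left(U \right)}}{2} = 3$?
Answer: $- \frac{1125}{8} \approx -140.63$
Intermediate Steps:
$N{\left(U \right)} = 6$ ($N{\left(U \right)} = 2 \cdot 3 = 6$)
$S = \frac{25}{12}$ ($S = 2 - \frac{2 \frac{1}{-6}}{4} = 2 - \frac{2 \left(- \frac{1}{6}\right)}{4} = 2 - - \frac{1}{12} = 2 + \frac{1}{12} = \frac{25}{12} \approx 2.0833$)
$m{\left(q,R \right)} = \frac{2 + R}{2 q}$
$K{\left(M \right)} = 12 M$ ($K{\left(M \right)} = \left(M + M\right) 6 = 2 M 6 = 12 M$)
$K{\left(S \right)} m{\left(\left(-1\right) 4,7 \right)} c = 12 \cdot \frac{25}{12} \frac{2 + 7}{2 \left(\left(-1\right) 4\right)} 5 = 25 \cdot \frac{1}{2} \frac{1}{-4} \cdot 9 \cdot 5 = 25 \cdot \frac{1}{2} \left(- \frac{1}{4}\right) 9 \cdot 5 = 25 \left(- \frac{9}{8}\right) 5 = \left(- \frac{225}{8}\right) 5 = - \frac{1125}{8}$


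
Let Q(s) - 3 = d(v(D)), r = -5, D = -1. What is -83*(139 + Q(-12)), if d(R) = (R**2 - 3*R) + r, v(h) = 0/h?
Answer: -11371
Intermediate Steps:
v(h) = 0
d(R) = -5 + R**2 - 3*R (d(R) = (R**2 - 3*R) - 5 = -5 + R**2 - 3*R)
Q(s) = -2 (Q(s) = 3 + (-5 + 0**2 - 3*0) = 3 + (-5 + 0 + 0) = 3 - 5 = -2)
-83*(139 + Q(-12)) = -83*(139 - 2) = -83*137 = -11371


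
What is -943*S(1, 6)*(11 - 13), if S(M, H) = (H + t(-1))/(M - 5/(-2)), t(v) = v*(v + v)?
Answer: 30176/7 ≈ 4310.9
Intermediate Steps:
t(v) = 2*v**2 (t(v) = v*(2*v) = 2*v**2)
S(M, H) = (2 + H)/(5/2 + M) (S(M, H) = (H + 2*(-1)**2)/(M - 5/(-2)) = (H + 2*1)/(M - 5*(-1/2)) = (H + 2)/(M + 5/2) = (2 + H)/(5/2 + M))
-943*S(1, 6)*(11 - 13) = -943*2*(2 + 6)/(5 + 2*1)*(11 - 13) = -943*2*8/(5 + 2)*(-2) = -943*2*8/7*(-2) = -943*2*(1/7)*8*(-2) = -15088*(-2)/7 = -943*(-32/7) = 30176/7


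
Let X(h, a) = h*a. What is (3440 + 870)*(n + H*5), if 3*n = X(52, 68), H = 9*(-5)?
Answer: 12330910/3 ≈ 4.1103e+6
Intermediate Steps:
H = -45
X(h, a) = a*h
n = 3536/3 (n = (68*52)/3 = (⅓)*3536 = 3536/3 ≈ 1178.7)
(3440 + 870)*(n + H*5) = (3440 + 870)*(3536/3 - 45*5) = 4310*(3536/3 - 225) = 4310*(2861/3) = 12330910/3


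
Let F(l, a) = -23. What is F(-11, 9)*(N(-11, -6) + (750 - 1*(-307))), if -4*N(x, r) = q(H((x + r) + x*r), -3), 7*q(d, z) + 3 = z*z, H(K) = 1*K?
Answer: -340285/14 ≈ -24306.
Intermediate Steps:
H(K) = K
q(d, z) = -3/7 + z²/7 (q(d, z) = -3/7 + (z*z)/7 = -3/7 + z²/7)
N(x, r) = -3/14 (N(x, r) = -(-3/7 + (⅐)*(-3)²)/4 = -(-3/7 + (⅐)*9)/4 = -(-3/7 + 9/7)/4 = -¼*6/7 = -3/14)
F(-11, 9)*(N(-11, -6) + (750 - 1*(-307))) = -23*(-3/14 + (750 - 1*(-307))) = -23*(-3/14 + (750 + 307)) = -23*(-3/14 + 1057) = -23*14795/14 = -340285/14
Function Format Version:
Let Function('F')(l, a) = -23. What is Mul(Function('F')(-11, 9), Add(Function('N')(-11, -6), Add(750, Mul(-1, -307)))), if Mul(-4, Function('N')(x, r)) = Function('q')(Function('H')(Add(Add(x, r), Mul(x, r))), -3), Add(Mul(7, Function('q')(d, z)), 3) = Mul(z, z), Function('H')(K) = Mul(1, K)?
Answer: Rational(-340285, 14) ≈ -24306.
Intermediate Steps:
Function('H')(K) = K
Function('q')(d, z) = Add(Rational(-3, 7), Mul(Rational(1, 7), Pow(z, 2))) (Function('q')(d, z) = Add(Rational(-3, 7), Mul(Rational(1, 7), Mul(z, z))) = Add(Rational(-3, 7), Mul(Rational(1, 7), Pow(z, 2))))
Function('N')(x, r) = Rational(-3, 14) (Function('N')(x, r) = Mul(Rational(-1, 4), Add(Rational(-3, 7), Mul(Rational(1, 7), Pow(-3, 2)))) = Mul(Rational(-1, 4), Add(Rational(-3, 7), Mul(Rational(1, 7), 9))) = Mul(Rational(-1, 4), Add(Rational(-3, 7), Rational(9, 7))) = Mul(Rational(-1, 4), Rational(6, 7)) = Rational(-3, 14))
Mul(Function('F')(-11, 9), Add(Function('N')(-11, -6), Add(750, Mul(-1, -307)))) = Mul(-23, Add(Rational(-3, 14), Add(750, Mul(-1, -307)))) = Mul(-23, Add(Rational(-3, 14), Add(750, 307))) = Mul(-23, Add(Rational(-3, 14), 1057)) = Mul(-23, Rational(14795, 14)) = Rational(-340285, 14)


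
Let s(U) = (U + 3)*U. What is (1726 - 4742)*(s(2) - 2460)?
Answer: 7389200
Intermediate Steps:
s(U) = U*(3 + U) (s(U) = (3 + U)*U = U*(3 + U))
(1726 - 4742)*(s(2) - 2460) = (1726 - 4742)*(2*(3 + 2) - 2460) = -3016*(2*5 - 2460) = -3016*(10 - 2460) = -3016*(-2450) = 7389200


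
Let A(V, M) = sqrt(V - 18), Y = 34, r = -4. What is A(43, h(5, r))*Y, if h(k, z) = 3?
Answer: 170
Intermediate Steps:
A(V, M) = sqrt(-18 + V)
A(43, h(5, r))*Y = sqrt(-18 + 43)*34 = sqrt(25)*34 = 5*34 = 170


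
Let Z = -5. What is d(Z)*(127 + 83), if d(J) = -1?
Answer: -210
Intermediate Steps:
d(Z)*(127 + 83) = -(127 + 83) = -1*210 = -210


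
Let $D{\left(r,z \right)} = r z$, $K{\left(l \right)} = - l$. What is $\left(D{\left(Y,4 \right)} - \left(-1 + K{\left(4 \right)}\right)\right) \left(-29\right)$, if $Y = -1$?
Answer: $-29$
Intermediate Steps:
$\left(D{\left(Y,4 \right)} - \left(-1 + K{\left(4 \right)}\right)\right) \left(-29\right) = \left(\left(-1\right) 4 - \left(-1 - 4\right)\right) \left(-29\right) = \left(-4 + \left(1 - -4\right)\right) \left(-29\right) = \left(-4 + \left(1 + 4\right)\right) \left(-29\right) = \left(-4 + 5\right) \left(-29\right) = 1 \left(-29\right) = -29$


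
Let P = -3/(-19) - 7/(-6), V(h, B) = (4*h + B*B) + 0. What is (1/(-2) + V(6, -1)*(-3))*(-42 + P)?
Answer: 700187/228 ≈ 3071.0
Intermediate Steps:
V(h, B) = B**2 + 4*h (V(h, B) = (4*h + B**2) + 0 = (B**2 + 4*h) + 0 = B**2 + 4*h)
P = 151/114 (P = -3*(-1/19) - 7*(-1/6) = 3/19 + 7/6 = 151/114 ≈ 1.3246)
(1/(-2) + V(6, -1)*(-3))*(-42 + P) = (1/(-2) + ((-1)**2 + 4*6)*(-3))*(-42 + 151/114) = (-1/2 + (1 + 24)*(-3))*(-4637/114) = (-1/2 + 25*(-3))*(-4637/114) = (-1/2 - 75)*(-4637/114) = -151/2*(-4637/114) = 700187/228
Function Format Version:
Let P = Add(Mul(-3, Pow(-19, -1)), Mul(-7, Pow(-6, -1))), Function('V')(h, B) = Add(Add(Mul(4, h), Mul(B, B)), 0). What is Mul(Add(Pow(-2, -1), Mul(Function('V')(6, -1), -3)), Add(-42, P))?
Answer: Rational(700187, 228) ≈ 3071.0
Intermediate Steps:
Function('V')(h, B) = Add(Pow(B, 2), Mul(4, h)) (Function('V')(h, B) = Add(Add(Mul(4, h), Pow(B, 2)), 0) = Add(Add(Pow(B, 2), Mul(4, h)), 0) = Add(Pow(B, 2), Mul(4, h)))
P = Rational(151, 114) (P = Add(Mul(-3, Rational(-1, 19)), Mul(-7, Rational(-1, 6))) = Add(Rational(3, 19), Rational(7, 6)) = Rational(151, 114) ≈ 1.3246)
Mul(Add(Pow(-2, -1), Mul(Function('V')(6, -1), -3)), Add(-42, P)) = Mul(Add(Pow(-2, -1), Mul(Add(Pow(-1, 2), Mul(4, 6)), -3)), Add(-42, Rational(151, 114))) = Mul(Add(Rational(-1, 2), Mul(Add(1, 24), -3)), Rational(-4637, 114)) = Mul(Add(Rational(-1, 2), Mul(25, -3)), Rational(-4637, 114)) = Mul(Add(Rational(-1, 2), -75), Rational(-4637, 114)) = Mul(Rational(-151, 2), Rational(-4637, 114)) = Rational(700187, 228)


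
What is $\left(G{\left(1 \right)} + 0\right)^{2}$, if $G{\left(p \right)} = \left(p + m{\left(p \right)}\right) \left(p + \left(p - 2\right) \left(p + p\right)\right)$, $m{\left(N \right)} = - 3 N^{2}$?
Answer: $4$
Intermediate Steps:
$G{\left(p \right)} = \left(p - 3 p^{2}\right) \left(p + 2 p \left(-2 + p\right)\right)$ ($G{\left(p \right)} = \left(p - 3 p^{2}\right) \left(p + \left(p - 2\right) \left(p + p\right)\right) = \left(p - 3 p^{2}\right) \left(p + \left(-2 + p\right) 2 p\right) = \left(p - 3 p^{2}\right) \left(p + 2 p \left(-2 + p\right)\right)$)
$\left(G{\left(1 \right)} + 0\right)^{2} = \left(1^{2} \left(-3 - 6 \cdot 1^{2} + 11 \cdot 1\right) + 0\right)^{2} = \left(1 \left(-3 - 6 + 11\right) + 0\right)^{2} = \left(1 \cdot 2 + 0\right)^{2} = \left(2 + 0\right)^{2} = 2^{2} = 4$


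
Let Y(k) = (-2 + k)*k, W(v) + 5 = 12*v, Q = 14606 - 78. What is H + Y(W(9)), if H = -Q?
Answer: -4125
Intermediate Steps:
Q = 14528
W(v) = -5 + 12*v
Y(k) = k*(-2 + k)
H = -14528 (H = -1*14528 = -14528)
H + Y(W(9)) = -14528 + (-5 + 12*9)*(-2 + (-5 + 12*9)) = -14528 + (-5 + 108)*(-2 + (-5 + 108)) = -14528 + 103*(-2 + 103) = -14528 + 103*101 = -14528 + 10403 = -4125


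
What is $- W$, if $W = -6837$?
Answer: $6837$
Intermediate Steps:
$- W = \left(-1\right) \left(-6837\right) = 6837$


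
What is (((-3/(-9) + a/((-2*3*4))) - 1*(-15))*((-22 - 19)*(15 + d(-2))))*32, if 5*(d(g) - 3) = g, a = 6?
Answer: -5224384/15 ≈ -3.4829e+5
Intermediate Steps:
d(g) = 3 + g/5
(((-3/(-9) + a/((-2*3*4))) - 1*(-15))*((-22 - 19)*(15 + d(-2))))*32 = (((-3/(-9) + 6/((-2*3*4))) - 1*(-15))*((-22 - 19)*(15 + (3 + (⅕)*(-2)))))*32 = (((-3*(-⅑) + 6/((-6*4))) + 15)*(-41*(15 + (3 - ⅖))))*32 = (((⅓ + 6/(-24)) + 15)*(-41*(15 + 13/5)))*32 = (((⅓ + 6*(-1/24)) + 15)*(-41*88/5))*32 = (((⅓ - ¼) + 15)*(-3608/5))*32 = ((1/12 + 15)*(-3608/5))*32 = ((181/12)*(-3608/5))*32 = -163262/15*32 = -5224384/15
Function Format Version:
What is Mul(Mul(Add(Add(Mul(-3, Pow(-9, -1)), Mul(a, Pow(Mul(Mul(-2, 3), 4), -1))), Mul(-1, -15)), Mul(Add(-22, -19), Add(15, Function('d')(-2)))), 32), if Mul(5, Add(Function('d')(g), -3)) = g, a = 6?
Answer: Rational(-5224384, 15) ≈ -3.4829e+5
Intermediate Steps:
Function('d')(g) = Add(3, Mul(Rational(1, 5), g))
Mul(Mul(Add(Add(Mul(-3, Pow(-9, -1)), Mul(a, Pow(Mul(Mul(-2, 3), 4), -1))), Mul(-1, -15)), Mul(Add(-22, -19), Add(15, Function('d')(-2)))), 32) = Mul(Mul(Add(Add(Mul(-3, Pow(-9, -1)), Mul(6, Pow(Mul(Mul(-2, 3), 4), -1))), Mul(-1, -15)), Mul(Add(-22, -19), Add(15, Add(3, Mul(Rational(1, 5), -2))))), 32) = Mul(Mul(Add(Add(Mul(-3, Rational(-1, 9)), Mul(6, Pow(Mul(-6, 4), -1))), 15), Mul(-41, Add(15, Add(3, Rational(-2, 5))))), 32) = Mul(Mul(Add(Add(Rational(1, 3), Mul(6, Pow(-24, -1))), 15), Mul(-41, Add(15, Rational(13, 5)))), 32) = Mul(Mul(Add(Add(Rational(1, 3), Mul(6, Rational(-1, 24))), 15), Mul(-41, Rational(88, 5))), 32) = Mul(Mul(Add(Add(Rational(1, 3), Rational(-1, 4)), 15), Rational(-3608, 5)), 32) = Mul(Mul(Add(Rational(1, 12), 15), Rational(-3608, 5)), 32) = Mul(Mul(Rational(181, 12), Rational(-3608, 5)), 32) = Mul(Rational(-163262, 15), 32) = Rational(-5224384, 15)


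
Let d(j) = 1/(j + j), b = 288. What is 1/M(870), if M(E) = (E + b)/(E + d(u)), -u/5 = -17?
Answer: 147901/196860 ≈ 0.75130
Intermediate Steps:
u = 85 (u = -5*(-17) = 85)
d(j) = 1/(2*j)
M(E) = (288 + E)/(1/170 + E) (M(E) = (E + 288)/(E + (½)/85) = (288 + E)/(E + (½)*(1/85)) = (288 + E)/(E + 1/170) = (288 + E)/(1/170 + E))
1/M(870) = 1/(170*(288 + 870)/(1 + 170*870)) = 1/(170*1158/(1 + 147900)) = 1/(170*1158/147901) = 1/(170*(1/147901)*1158) = 1/(196860/147901) = 147901/196860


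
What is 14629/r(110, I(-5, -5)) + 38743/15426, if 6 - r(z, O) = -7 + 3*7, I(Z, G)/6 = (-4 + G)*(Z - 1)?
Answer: -112678505/61704 ≈ -1826.1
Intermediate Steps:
I(Z, G) = 6*(-1 + Z)*(-4 + G) (I(Z, G) = 6*((-4 + G)*(Z - 1)) = 6*((-4 + G)*(-1 + Z)) = 6*((-1 + Z)*(-4 + G)) = 6*(-1 + Z)*(-4 + G))
r(z, O) = -8 (r(z, O) = 6 - (-7 + 3*7) = 6 - (-7 + 21) = 6 - 1*14 = 6 - 14 = -8)
14629/r(110, I(-5, -5)) + 38743/15426 = 14629/(-8) + 38743/15426 = 14629*(-⅛) + 38743*(1/15426) = -14629/8 + 38743/15426 = -112678505/61704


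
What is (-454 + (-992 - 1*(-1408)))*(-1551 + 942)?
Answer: 23142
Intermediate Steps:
(-454 + (-992 - 1*(-1408)))*(-1551 + 942) = (-454 + (-992 + 1408))*(-609) = (-454 + 416)*(-609) = -38*(-609) = 23142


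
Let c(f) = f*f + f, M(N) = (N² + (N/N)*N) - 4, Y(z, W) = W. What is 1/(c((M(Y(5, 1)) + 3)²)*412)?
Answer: 1/824 ≈ 0.0012136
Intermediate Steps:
M(N) = -4 + N + N² (M(N) = (N² + 1*N) - 4 = (N² + N) - 4 = (N + N²) - 4 = -4 + N + N²)
c(f) = f + f² (c(f) = f² + f = f + f²)
1/(c((M(Y(5, 1)) + 3)²)*412) = 1/((((-4 + 1 + 1²) + 3)²*(1 + ((-4 + 1 + 1²) + 3)²))*412) = 1/((((-4 + 1 + 1) + 3)²*(1 + ((-4 + 1 + 1) + 3)²))*412) = 1/(((-2 + 3)²*(1 + (-2 + 3)²))*412) = 1/((1²*(1 + 1²))*412) = 1/((1*(1 + 1))*412) = 1/((1*2)*412) = 1/(2*412) = 1/824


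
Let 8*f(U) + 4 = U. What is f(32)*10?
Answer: 35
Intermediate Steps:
f(U) = -1/2 + U/8
f(32)*10 = (-1/2 + (1/8)*32)*10 = (-1/2 + 4)*10 = (7/2)*10 = 35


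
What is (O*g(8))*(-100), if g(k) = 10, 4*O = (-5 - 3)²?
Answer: -16000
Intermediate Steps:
O = 16 (O = (-5 - 3)²/4 = (¼)*(-8)² = (¼)*64 = 16)
(O*g(8))*(-100) = (16*10)*(-100) = 160*(-100) = -16000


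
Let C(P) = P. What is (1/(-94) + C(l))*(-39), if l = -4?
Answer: 14703/94 ≈ 156.41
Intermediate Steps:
(1/(-94) + C(l))*(-39) = (1/(-94) - 4)*(-39) = (-1/94 - 4)*(-39) = -377/94*(-39) = 14703/94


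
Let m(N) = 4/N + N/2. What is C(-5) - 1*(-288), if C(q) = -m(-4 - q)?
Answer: 567/2 ≈ 283.50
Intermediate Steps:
m(N) = N/2 + 4/N (m(N) = 4/N + N*(½) = 4/N + N/2 = N/2 + 4/N)
C(q) = 2 + q/2 - 4/(-4 - q) (C(q) = -((-4 - q)/2 + 4/(-4 - q)) = -((-2 - q/2) + 4/(-4 - q)) = -(-2 + 4/(-4 - q) - q/2) = 2 + q/2 - 4/(-4 - q))
C(-5) - 1*(-288) = (8 + (4 - 5)²)/(2*(4 - 5)) - 1*(-288) = (½)*(8 + (-1)²)/(-1) + 288 = (½)*(-1)*(8 + 1) + 288 = (½)*(-1)*9 + 288 = -9/2 + 288 = 567/2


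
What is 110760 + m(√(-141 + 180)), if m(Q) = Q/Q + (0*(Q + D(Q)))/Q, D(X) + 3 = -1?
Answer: 110761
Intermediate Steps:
D(X) = -4 (D(X) = -3 - 1 = -4)
m(Q) = 1 (m(Q) = Q/Q + (0*(Q - 4))/Q = 1 + (0*(-4 + Q))/Q = 1 + 0/Q = 1 + 0 = 1)
110760 + m(√(-141 + 180)) = 110760 + 1 = 110761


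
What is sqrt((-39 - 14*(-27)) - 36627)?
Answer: 72*I*sqrt(7) ≈ 190.49*I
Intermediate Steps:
sqrt((-39 - 14*(-27)) - 36627) = sqrt((-39 + 378) - 36627) = sqrt(339 - 36627) = sqrt(-36288) = 72*I*sqrt(7)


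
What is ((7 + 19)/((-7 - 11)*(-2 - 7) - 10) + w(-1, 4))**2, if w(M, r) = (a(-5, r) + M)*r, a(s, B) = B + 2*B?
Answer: 11269449/5776 ≈ 1951.1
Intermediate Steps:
a(s, B) = 3*B
w(M, r) = r*(M + 3*r) (w(M, r) = (3*r + M)*r = (M + 3*r)*r = r*(M + 3*r))
((7 + 19)/((-7 - 11)*(-2 - 7) - 10) + w(-1, 4))**2 = ((7 + 19)/((-7 - 11)*(-2 - 7) - 10) + 4*(-1 + 3*4))**2 = (26/(-18*(-9) - 10) + 4*(-1 + 12))**2 = (26/(162 - 10) + 4*11)**2 = (26/152 + 44)**2 = (26*(1/152) + 44)**2 = (13/76 + 44)**2 = (3357/76)**2 = 11269449/5776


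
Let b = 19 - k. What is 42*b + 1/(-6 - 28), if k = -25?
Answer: 62831/34 ≈ 1848.0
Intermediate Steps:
b = 44 (b = 19 - 1*(-25) = 19 + 25 = 44)
42*b + 1/(-6 - 28) = 42*44 + 1/(-6 - 28) = 1848 + 1/(-34) = 1848 - 1/34 = 62831/34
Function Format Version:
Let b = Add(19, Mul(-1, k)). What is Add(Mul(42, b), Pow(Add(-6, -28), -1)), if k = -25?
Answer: Rational(62831, 34) ≈ 1848.0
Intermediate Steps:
b = 44 (b = Add(19, Mul(-1, -25)) = Add(19, 25) = 44)
Add(Mul(42, b), Pow(Add(-6, -28), -1)) = Add(Mul(42, 44), Pow(Add(-6, -28), -1)) = Add(1848, Pow(-34, -1)) = Add(1848, Rational(-1, 34)) = Rational(62831, 34)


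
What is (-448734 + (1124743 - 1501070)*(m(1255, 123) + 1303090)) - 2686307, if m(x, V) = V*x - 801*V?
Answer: -511405937805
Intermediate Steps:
m(x, V) = -801*V + V*x
(-448734 + (1124743 - 1501070)*(m(1255, 123) + 1303090)) - 2686307 = (-448734 + (1124743 - 1501070)*(123*(-801 + 1255) + 1303090)) - 2686307 = (-448734 - 376327*(123*454 + 1303090)) - 2686307 = (-448734 - 376327*(55842 + 1303090)) - 2686307 = (-448734 - 376327*1358932) - 2686307 = (-448734 - 511402802764) - 2686307 = -511403251498 - 2686307 = -511405937805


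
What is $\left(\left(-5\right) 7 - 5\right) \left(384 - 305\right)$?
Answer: $-3160$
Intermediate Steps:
$\left(\left(-5\right) 7 - 5\right) \left(384 - 305\right) = \left(-35 - 5\right) 79 = \left(-40\right) 79 = -3160$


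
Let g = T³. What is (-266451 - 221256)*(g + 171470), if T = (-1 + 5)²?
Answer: -85624767162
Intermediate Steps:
T = 16 (T = 4² = 16)
g = 4096 (g = 16³ = 4096)
(-266451 - 221256)*(g + 171470) = (-266451 - 221256)*(4096 + 171470) = -487707*175566 = -85624767162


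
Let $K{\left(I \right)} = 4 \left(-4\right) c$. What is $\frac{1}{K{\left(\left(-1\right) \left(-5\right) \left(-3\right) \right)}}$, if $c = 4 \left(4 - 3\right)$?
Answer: $- \frac{1}{64} \approx -0.015625$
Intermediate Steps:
$c = 4$ ($c = 4 \cdot 1 = 4$)
$K{\left(I \right)} = -64$ ($K{\left(I \right)} = 4 \left(-4\right) 4 = \left(-16\right) 4 = -64$)
$\frac{1}{K{\left(\left(-1\right) \left(-5\right) \left(-3\right) \right)}} = \frac{1}{-64} = - \frac{1}{64}$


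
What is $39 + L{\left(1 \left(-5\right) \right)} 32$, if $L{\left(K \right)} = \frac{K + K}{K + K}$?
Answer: $71$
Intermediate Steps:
$L{\left(K \right)} = 1$ ($L{\left(K \right)} = \frac{2 K}{2 K} = 2 K \frac{1}{2 K} = 1$)
$39 + L{\left(1 \left(-5\right) \right)} 32 = 39 + 1 \cdot 32 = 39 + 32 = 71$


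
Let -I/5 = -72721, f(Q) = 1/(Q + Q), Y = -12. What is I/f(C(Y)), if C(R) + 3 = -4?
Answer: -5090470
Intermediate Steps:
C(R) = -7 (C(R) = -3 - 4 = -7)
f(Q) = 1/(2*Q)
I = 363605 (I = -5*(-72721) = 363605)
I/f(C(Y)) = 363605/(((½)/(-7))) = 363605/(((½)*(-⅐))) = 363605/(-1/14) = 363605*(-14) = -5090470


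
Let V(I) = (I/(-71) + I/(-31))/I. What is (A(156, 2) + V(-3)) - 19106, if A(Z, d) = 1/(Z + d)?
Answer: -6644278263/347758 ≈ -19106.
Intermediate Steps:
V(I) = -102/2201 (V(I) = (I*(-1/71) + I*(-1/31))/I = (-I/71 - I/31)/I = (-102*I/2201)/I = -102/2201)
(A(156, 2) + V(-3)) - 19106 = (1/(156 + 2) - 102/2201) - 19106 = (1/158 - 102/2201) - 19106 = -13915/347758 - 19106 = -6644278263/347758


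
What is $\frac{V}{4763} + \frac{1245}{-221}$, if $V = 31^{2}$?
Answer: $- \frac{5717554}{1052623} \approx -5.4317$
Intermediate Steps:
$V = 961$
$\frac{V}{4763} + \frac{1245}{-221} = \frac{961}{4763} + \frac{1245}{-221} = 961 \cdot \frac{1}{4763} + 1245 \left(- \frac{1}{221}\right) = \frac{961}{4763} - \frac{1245}{221} = - \frac{5717554}{1052623}$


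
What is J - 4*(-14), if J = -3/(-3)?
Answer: 57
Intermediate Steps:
J = 1 (J = -3*(-⅓) = 1)
J - 4*(-14) = 1 - 4*(-14) = 1 + 56 = 57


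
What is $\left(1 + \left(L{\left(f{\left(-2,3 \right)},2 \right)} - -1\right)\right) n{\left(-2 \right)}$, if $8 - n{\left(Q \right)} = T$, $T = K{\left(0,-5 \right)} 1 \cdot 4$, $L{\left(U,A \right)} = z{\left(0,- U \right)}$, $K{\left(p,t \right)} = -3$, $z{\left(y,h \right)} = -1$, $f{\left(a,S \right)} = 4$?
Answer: $20$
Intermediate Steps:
$L{\left(U,A \right)} = -1$
$T = -12$ ($T = \left(-3\right) 1 \cdot 4 = \left(-3\right) 4 = -12$)
$n{\left(Q \right)} = 20$ ($n{\left(Q \right)} = 8 - -12 = 8 + 12 = 20$)
$\left(1 + \left(L{\left(f{\left(-2,3 \right)},2 \right)} - -1\right)\right) n{\left(-2 \right)} = \left(1 - 0\right) 20 = \left(1 + \left(-1 + 1\right)\right) 20 = \left(1 + 0\right) 20 = 1 \cdot 20 = 20$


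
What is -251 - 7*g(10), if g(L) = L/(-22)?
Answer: -2726/11 ≈ -247.82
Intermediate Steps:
g(L) = -L/22 (g(L) = L*(-1/22) = -L/22)
-251 - 7*g(10) = -251 - (-7)*10/22 = -251 - 7*(-5/11) = -251 + 35/11 = -2726/11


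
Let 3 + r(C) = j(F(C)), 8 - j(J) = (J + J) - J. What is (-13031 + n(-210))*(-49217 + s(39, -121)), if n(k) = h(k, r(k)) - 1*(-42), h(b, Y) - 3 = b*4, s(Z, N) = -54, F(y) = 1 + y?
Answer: 681220846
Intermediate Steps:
j(J) = 8 - J (j(J) = 8 - ((J + J) - J) = 8 - (2*J - J) = 8 - J)
r(C) = 4 - C (r(C) = -3 + (8 - (1 + C)) = -3 + (8 + (-1 - C)) = -3 + (7 - C) = 4 - C)
h(b, Y) = 3 + 4*b (h(b, Y) = 3 + b*4 = 3 + 4*b)
n(k) = 45 + 4*k (n(k) = (3 + 4*k) - 1*(-42) = (3 + 4*k) + 42 = 45 + 4*k)
(-13031 + n(-210))*(-49217 + s(39, -121)) = (-13031 + (45 + 4*(-210)))*(-49217 - 54) = (-13031 + (45 - 840))*(-49271) = (-13031 - 795)*(-49271) = -13826*(-49271) = 681220846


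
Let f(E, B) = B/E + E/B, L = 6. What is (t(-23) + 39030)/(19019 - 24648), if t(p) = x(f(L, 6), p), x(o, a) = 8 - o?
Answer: -39036/5629 ≈ -6.9348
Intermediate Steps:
t(p) = 6 (t(p) = 8 - (6/6 + 6/6) = 8 - (6*(1/6) + 6*(1/6)) = 8 - (1 + 1) = 8 - 1*2 = 8 - 2 = 6)
(t(-23) + 39030)/(19019 - 24648) = (6 + 39030)/(19019 - 24648) = 39036/(-5629) = 39036*(-1/5629) = -39036/5629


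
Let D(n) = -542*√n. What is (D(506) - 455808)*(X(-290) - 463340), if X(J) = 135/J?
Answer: 6124634436288/29 + 7282785437*√506/29 ≈ 2.1684e+11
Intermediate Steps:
(D(506) - 455808)*(X(-290) - 463340) = (-542*√506 - 455808)*(135/(-290) - 463340) = (-455808 - 542*√506)*(135*(-1/290) - 463340) = (-455808 - 542*√506)*(-27/58 - 463340) = (-455808 - 542*√506)*(-26873747/58) = 6124634436288/29 + 7282785437*√506/29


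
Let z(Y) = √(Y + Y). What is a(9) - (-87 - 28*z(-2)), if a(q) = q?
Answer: 96 + 56*I ≈ 96.0 + 56.0*I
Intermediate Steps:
z(Y) = √2*√Y (z(Y) = √(2*Y) = √2*√Y)
a(9) - (-87 - 28*z(-2)) = 9 - (-87 - 28*√2*√(-2)) = 9 - (-87 - 28*√2*I*√2) = 9 - (-87 - 56*I) = 9 + (87 + 56*I) = 96 + 56*I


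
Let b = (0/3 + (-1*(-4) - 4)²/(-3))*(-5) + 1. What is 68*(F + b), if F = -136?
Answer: -9180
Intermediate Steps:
b = 1 (b = (0*(⅓) + (4 - 4)²*(-⅓))*(-5) + 1 = (0 + 0²*(-⅓))*(-5) + 1 = (0 + 0*(-⅓))*(-5) + 1 = (0 + 0)*(-5) + 1 = 0*(-5) + 1 = 0 + 1 = 1)
68*(F + b) = 68*(-136 + 1) = 68*(-135) = -9180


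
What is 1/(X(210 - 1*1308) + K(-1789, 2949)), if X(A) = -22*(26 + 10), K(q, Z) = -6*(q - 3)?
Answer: 1/9960 ≈ 0.00010040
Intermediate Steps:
K(q, Z) = 18 - 6*q (K(q, Z) = -6*(-3 + q) = 18 - 6*q)
X(A) = -792 (X(A) = -22*36 = -792)
1/(X(210 - 1*1308) + K(-1789, 2949)) = 1/(-792 + (18 - 6*(-1789))) = 1/(-792 + (18 + 10734)) = 1/(-792 + 10752) = 1/9960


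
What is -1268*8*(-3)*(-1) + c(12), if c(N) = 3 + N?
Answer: -30417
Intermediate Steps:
-1268*8*(-3)*(-1) + c(12) = -1268*8*(-3)*(-1) + (3 + 12) = -(-30432)*(-1) + 15 = -1268*24 + 15 = -30432 + 15 = -30417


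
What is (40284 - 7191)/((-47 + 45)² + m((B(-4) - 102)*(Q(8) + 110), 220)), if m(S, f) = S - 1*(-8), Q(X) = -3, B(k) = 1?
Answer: -33093/10795 ≈ -3.0656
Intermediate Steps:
m(S, f) = 8 + S (m(S, f) = S + 8 = 8 + S)
(40284 - 7191)/((-47 + 45)² + m((B(-4) - 102)*(Q(8) + 110), 220)) = (40284 - 7191)/((-47 + 45)² + (8 + (1 - 102)*(-3 + 110))) = 33093/((-2)² + (8 - 101*107)) = 33093/(4 + (8 - 10807)) = 33093/(4 - 10799) = 33093/(-10795) = 33093*(-1/10795) = -33093/10795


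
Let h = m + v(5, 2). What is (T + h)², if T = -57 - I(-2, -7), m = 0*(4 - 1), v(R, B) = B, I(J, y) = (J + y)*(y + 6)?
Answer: 4096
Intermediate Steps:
I(J, y) = (6 + y)*(J + y) (I(J, y) = (J + y)*(6 + y) = (6 + y)*(J + y))
m = 0 (m = 0*3 = 0)
h = 2 (h = 0 + 2 = 2)
T = -66 (T = -57 - ((-7)² + 6*(-2) + 6*(-7) - 2*(-7)) = -57 - (49 - 12 - 42 + 14) = -57 - 1*9 = -57 - 9 = -66)
(T + h)² = (-66 + 2)² = (-64)² = 4096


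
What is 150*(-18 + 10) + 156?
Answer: -1044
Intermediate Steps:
150*(-18 + 10) + 156 = 150*(-8) + 156 = -1200 + 156 = -1044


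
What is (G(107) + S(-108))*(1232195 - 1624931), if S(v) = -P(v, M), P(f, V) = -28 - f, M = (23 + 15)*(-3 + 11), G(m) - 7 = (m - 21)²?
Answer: -2876005728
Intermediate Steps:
G(m) = 7 + (-21 + m)² (G(m) = 7 + (m - 21)² = 7 + (-21 + m)²)
M = 304 (M = 38*8 = 304)
S(v) = 28 + v (S(v) = -(-28 - v) = 28 + v)
(G(107) + S(-108))*(1232195 - 1624931) = ((7 + (-21 + 107)²) + (28 - 108))*(1232195 - 1624931) = ((7 + 86²) - 80)*(-392736) = ((7 + 7396) - 80)*(-392736) = (7403 - 80)*(-392736) = 7323*(-392736) = -2876005728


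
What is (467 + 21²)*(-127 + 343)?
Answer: 196128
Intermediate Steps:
(467 + 21²)*(-127 + 343) = (467 + 441)*216 = 908*216 = 196128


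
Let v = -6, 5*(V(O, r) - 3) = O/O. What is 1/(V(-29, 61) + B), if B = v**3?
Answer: -5/1064 ≈ -0.0046992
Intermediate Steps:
V(O, r) = 16/5 (V(O, r) = 3 + (O/O)/5 = 3 + (1/5)*1 = 3 + 1/5 = 16/5)
B = -216 (B = (-6)**3 = -216)
1/(V(-29, 61) + B) = 1/(16/5 - 216) = 1/(-1064/5) = -5/1064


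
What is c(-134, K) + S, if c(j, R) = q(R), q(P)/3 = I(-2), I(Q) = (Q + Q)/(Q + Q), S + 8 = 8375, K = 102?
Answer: 8370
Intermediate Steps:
S = 8367 (S = -8 + 8375 = 8367)
I(Q) = 1 (I(Q) = (2*Q)/((2*Q)) = (2*Q)*(1/(2*Q)) = 1)
q(P) = 3 (q(P) = 3*1 = 3)
c(j, R) = 3
c(-134, K) + S = 3 + 8367 = 8370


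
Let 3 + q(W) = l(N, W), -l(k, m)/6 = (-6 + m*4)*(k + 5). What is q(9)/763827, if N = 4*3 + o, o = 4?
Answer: -1261/254609 ≈ -0.0049527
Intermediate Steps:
N = 16 (N = 4*3 + 4 = 12 + 4 = 16)
l(k, m) = -6*(-6 + 4*m)*(5 + k) (l(k, m) = -6*(-6 + m*4)*(k + 5) = -6*(-6 + 4*m)*(5 + k))
q(W) = 753 - 504*W (q(W) = -3 + (180 - 120*W + 36*16 - 24*16*W) = -3 + (180 - 120*W + 576 - 384*W) = -3 + (756 - 504*W) = 753 - 504*W)
q(9)/763827 = (753 - 504*9)/763827 = (753 - 4536)*(1/763827) = -3783*1/763827 = -1261/254609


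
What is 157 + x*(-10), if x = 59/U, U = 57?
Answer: 8359/57 ≈ 146.65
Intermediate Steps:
x = 59/57 ≈ 1.0351
157 + x*(-10) = 157 + (59/57)*(-10) = 157 - 590/57 = 8359/57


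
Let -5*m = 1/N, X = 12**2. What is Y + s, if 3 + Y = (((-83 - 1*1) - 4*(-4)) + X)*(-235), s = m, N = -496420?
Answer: -44337752299/2482100 ≈ -17863.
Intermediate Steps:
X = 144
m = 1/2482100 (m = -1/5/(-496420) = -1/5*(-1/496420) = 1/2482100 ≈ 4.0288e-7)
s = 1/2482100 ≈ 4.0288e-7
Y = -17863 (Y = -3 + (((-83 - 1*1) - 4*(-4)) + 144)*(-235) = -3 + (((-83 - 1) + 16) + 144)*(-235) = -3 + ((-84 + 16) + 144)*(-235) = -3 + (-68 + 144)*(-235) = -3 + 76*(-235) = -3 - 17860 = -17863)
Y + s = -17863 + 1/2482100 = -44337752299/2482100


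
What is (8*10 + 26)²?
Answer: 11236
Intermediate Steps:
(8*10 + 26)² = (80 + 26)² = 106² = 11236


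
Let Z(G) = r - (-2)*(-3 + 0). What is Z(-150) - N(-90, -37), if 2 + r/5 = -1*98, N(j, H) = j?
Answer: -416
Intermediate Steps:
r = -500 (r = -10 + 5*(-1*98) = -10 + 5*(-98) = -10 - 490 = -500)
Z(G) = -506 (Z(G) = -500 - (-2)*(-3 + 0) = -500 - (-2)*(-3) = -500 - 1*6 = -500 - 6 = -506)
Z(-150) - N(-90, -37) = -506 - 1*(-90) = -506 + 90 = -416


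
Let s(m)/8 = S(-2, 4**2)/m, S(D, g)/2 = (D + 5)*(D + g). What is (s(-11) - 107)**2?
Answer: 3418801/121 ≈ 28255.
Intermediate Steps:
S(D, g) = 2*(5 + D)*(D + g) (S(D, g) = 2*((D + 5)*(D + g)) = 2*((5 + D)*(D + g)) = 2*(5 + D)*(D + g))
s(m) = 672/m (s(m) = 8*((2*(-2)**2 + 10*(-2) + 10*4**2 + 2*(-2)*4**2)/m) = 8*((2*4 - 20 + 10*16 + 2*(-2)*16)/m) = 8*((8 - 20 + 160 - 64)/m) = 8*(84/m) = 672/m)
(s(-11) - 107)**2 = (672/(-11) - 107)**2 = (672*(-1/11) - 107)**2 = (-672/11 - 107)**2 = (-1849/11)**2 = 3418801/121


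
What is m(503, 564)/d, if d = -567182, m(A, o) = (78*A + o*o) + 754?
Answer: -179042/283591 ≈ -0.63134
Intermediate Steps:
m(A, o) = 754 + o² + 78*A (m(A, o) = (78*A + o²) + 754 = (o² + 78*A) + 754 = 754 + o² + 78*A)
m(503, 564)/d = (754 + 564² + 78*503)/(-567182) = (754 + 318096 + 39234)*(-1/567182) = 358084*(-1/567182) = -179042/283591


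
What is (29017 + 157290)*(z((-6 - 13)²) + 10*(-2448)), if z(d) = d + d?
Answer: -4426281706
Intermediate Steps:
z(d) = 2*d
(29017 + 157290)*(z((-6 - 13)²) + 10*(-2448)) = (29017 + 157290)*(2*(-6 - 13)² + 10*(-2448)) = 186307*(2*(-19)² - 24480) = 186307*(2*361 - 24480) = 186307*(722 - 24480) = 186307*(-23758) = -4426281706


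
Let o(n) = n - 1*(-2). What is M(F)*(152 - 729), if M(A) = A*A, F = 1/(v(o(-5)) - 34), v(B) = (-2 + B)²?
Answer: -577/81 ≈ -7.1235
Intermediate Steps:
o(n) = 2 + n (o(n) = n + 2 = 2 + n)
F = -⅑ (F = 1/((-2 + (2 - 5))² - 34) = 1/((-2 - 3)² - 34) = 1/((-5)² - 34) = 1/(25 - 34) = 1/(-9) = -⅑ ≈ -0.11111)
M(A) = A²
M(F)*(152 - 729) = (-⅑)²*(152 - 729) = (1/81)*(-577) = -577/81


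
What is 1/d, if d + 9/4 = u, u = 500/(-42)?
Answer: -84/1189 ≈ -0.070648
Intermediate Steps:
u = -250/21 (u = 500*(-1/42) = -250/21 ≈ -11.905)
d = -1189/84 (d = -9/4 - 250/21 = -1189/84 ≈ -14.155)
1/d = 1/(-1189/84) = -84/1189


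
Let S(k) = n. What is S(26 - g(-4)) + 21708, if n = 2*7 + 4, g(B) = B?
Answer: 21726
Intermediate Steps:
n = 18 (n = 14 + 4 = 18)
S(k) = 18
S(26 - g(-4)) + 21708 = 18 + 21708 = 21726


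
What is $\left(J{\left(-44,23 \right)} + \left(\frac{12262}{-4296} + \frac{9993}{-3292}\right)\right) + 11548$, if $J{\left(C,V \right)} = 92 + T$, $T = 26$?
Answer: $\frac{10306394705}{883902} \approx 11660.0$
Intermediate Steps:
$J{\left(C,V \right)} = 118$ ($J{\left(C,V \right)} = 92 + 26 = 118$)
$\left(J{\left(-44,23 \right)} + \left(\frac{12262}{-4296} + \frac{9993}{-3292}\right)\right) + 11548 = \left(118 + \left(\frac{12262}{-4296} + \frac{9993}{-3292}\right)\right) + 11548 = \left(118 + \left(12262 \left(- \frac{1}{4296}\right) + 9993 \left(- \frac{1}{3292}\right)\right)\right) + 11548 = \left(118 - \frac{5206027}{883902}\right) + 11548 = \frac{99094409}{883902} + 11548 = \frac{10306394705}{883902}$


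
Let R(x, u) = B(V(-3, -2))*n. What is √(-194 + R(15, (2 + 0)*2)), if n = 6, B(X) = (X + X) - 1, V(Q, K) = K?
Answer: 4*I*√14 ≈ 14.967*I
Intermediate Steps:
B(X) = -1 + 2*X (B(X) = 2*X - 1 = -1 + 2*X)
R(x, u) = -30 (R(x, u) = (-1 + 2*(-2))*6 = (-1 - 4)*6 = -5*6 = -30)
√(-194 + R(15, (2 + 0)*2)) = √(-194 - 30) = √(-224) = 4*I*√14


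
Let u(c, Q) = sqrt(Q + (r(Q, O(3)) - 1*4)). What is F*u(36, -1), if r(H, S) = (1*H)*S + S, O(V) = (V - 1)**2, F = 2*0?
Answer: 0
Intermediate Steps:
F = 0
O(V) = (-1 + V)**2
r(H, S) = S + H*S (r(H, S) = H*S + S = S + H*S)
u(c, Q) = sqrt(5)*sqrt(Q) (u(c, Q) = sqrt(Q + ((-1 + 3)**2*(1 + Q) - 1*4)) = sqrt(Q + (2**2*(1 + Q) - 4)) = sqrt(Q + (4*(1 + Q) - 4)) = sqrt(Q + ((4 + 4*Q) - 4)) = sqrt(Q + 4*Q) = sqrt(5*Q) = sqrt(5)*sqrt(Q))
F*u(36, -1) = 0*(sqrt(5)*sqrt(-1)) = 0*(sqrt(5)*I) = 0*(I*sqrt(5)) = 0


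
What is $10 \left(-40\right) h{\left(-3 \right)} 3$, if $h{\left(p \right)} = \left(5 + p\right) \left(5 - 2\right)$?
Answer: $-7200$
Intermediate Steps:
$h{\left(p \right)} = 15 + 3 p$ ($h{\left(p \right)} = \left(5 + p\right) 3 = 15 + 3 p$)
$10 \left(-40\right) h{\left(-3 \right)} 3 = 10 \left(-40\right) \left(15 + 3 \left(-3\right)\right) 3 = - 400 \left(15 - 9\right) 3 = - 400 \cdot 6 \cdot 3 = \left(-400\right) 18 = -7200$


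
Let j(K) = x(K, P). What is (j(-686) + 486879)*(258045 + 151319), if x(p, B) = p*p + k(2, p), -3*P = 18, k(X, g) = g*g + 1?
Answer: 584601266208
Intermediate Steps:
k(X, g) = 1 + g**2 (k(X, g) = g**2 + 1 = 1 + g**2)
P = -6 (P = -1/3*18 = -6)
x(p, B) = 1 + 2*p**2 (x(p, B) = p*p + (1 + p**2) = p**2 + (1 + p**2) = 1 + 2*p**2)
j(K) = 1 + 2*K**2
(j(-686) + 486879)*(258045 + 151319) = ((1 + 2*(-686)**2) + 486879)*(258045 + 151319) = ((1 + 2*470596) + 486879)*409364 = ((1 + 941192) + 486879)*409364 = (941193 + 486879)*409364 = 1428072*409364 = 584601266208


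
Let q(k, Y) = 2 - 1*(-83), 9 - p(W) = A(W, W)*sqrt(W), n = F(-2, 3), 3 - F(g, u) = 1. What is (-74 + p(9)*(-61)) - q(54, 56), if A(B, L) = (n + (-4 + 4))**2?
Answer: 24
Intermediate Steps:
F(g, u) = 2 (F(g, u) = 3 - 1*1 = 3 - 1 = 2)
n = 2
A(B, L) = 4 (A(B, L) = (2 + (-4 + 4))**2 = (2 + 0)**2 = 2**2 = 4)
p(W) = 9 - 4*sqrt(W)
q(k, Y) = 85 (q(k, Y) = 2 + 83 = 85)
(-74 + p(9)*(-61)) - q(54, 56) = (-74 + (9 - 4*sqrt(9))*(-61)) - 1*85 = (-74 + (9 - 4*3)*(-61)) - 85 = (-74 + (9 - 12)*(-61)) - 85 = (-74 - 3*(-61)) - 85 = (-74 + 183) - 85 = 109 - 85 = 24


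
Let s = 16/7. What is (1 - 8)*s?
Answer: -16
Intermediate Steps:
s = 16/7 (s = 16*(1/7) = 16/7 ≈ 2.2857)
(1 - 8)*s = (1 - 8)*(16/7) = -7*16/7 = -16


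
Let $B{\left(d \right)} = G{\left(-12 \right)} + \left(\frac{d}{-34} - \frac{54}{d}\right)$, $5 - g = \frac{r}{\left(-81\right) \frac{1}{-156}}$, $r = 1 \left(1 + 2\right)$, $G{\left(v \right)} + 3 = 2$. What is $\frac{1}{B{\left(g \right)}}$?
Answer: $\frac{2142}{146623} \approx 0.014609$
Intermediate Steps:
$G{\left(v \right)} = -1$ ($G{\left(v \right)} = -3 + 2 = -1$)
$r = 3$ ($r = 1 \cdot 3 = 3$)
$g = - \frac{7}{9}$ ($g = 5 - \frac{3}{\left(-81\right) \frac{1}{-156}} = 5 - \frac{3}{\left(-81\right) \left(- \frac{1}{156}\right)} = 5 - \frac{3}{\frac{27}{52}} = 5 - 3 \cdot \frac{52}{27} = 5 - \frac{52}{9} = - \frac{7}{9} \approx -0.77778$)
$B{\left(d \right)} = -1 - \frac{54}{d} - \frac{d}{34}$ ($B{\left(d \right)} = -1 + \left(\frac{d}{-34} - \frac{54}{d}\right) = -1 + \left(d \left(- \frac{1}{34}\right) - \frac{54}{d}\right) = -1 - \left(\frac{54}{d} + \frac{d}{34}\right) = -1 - \frac{54}{d} - \frac{d}{34}$)
$\frac{1}{B{\left(g \right)}} = \frac{1}{-1 - \frac{54}{- \frac{7}{9}} - - \frac{7}{306}} = \frac{1}{-1 - - \frac{486}{7} + \frac{7}{306}} = \frac{1}{-1 + \frac{486}{7} + \frac{7}{306}} = \frac{1}{\frac{146623}{2142}} = \frac{2142}{146623}$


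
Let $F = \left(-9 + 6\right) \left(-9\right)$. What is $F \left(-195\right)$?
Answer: $-5265$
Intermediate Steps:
$F = 27$ ($F = \left(-3\right) \left(-9\right) = 27$)
$F \left(-195\right) = 27 \left(-195\right) = -5265$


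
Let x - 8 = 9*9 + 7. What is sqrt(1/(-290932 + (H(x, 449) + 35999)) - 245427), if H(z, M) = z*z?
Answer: 4*I*sqrt(926131732154795)/245717 ≈ 495.41*I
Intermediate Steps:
x = 96 (x = 8 + (9*9 + 7) = 8 + (81 + 7) = 8 + 88 = 96)
H(z, M) = z**2
sqrt(1/(-290932 + (H(x, 449) + 35999)) - 245427) = sqrt(1/(-290932 + (96**2 + 35999)) - 245427) = sqrt(1/(-290932 + (9216 + 35999)) - 245427) = sqrt(1/(-290932 + 45215) - 245427) = sqrt(1/(-245717) - 245427) = sqrt(-1/245717 - 245427) = sqrt(-60305586160/245717) = 4*I*sqrt(926131732154795)/245717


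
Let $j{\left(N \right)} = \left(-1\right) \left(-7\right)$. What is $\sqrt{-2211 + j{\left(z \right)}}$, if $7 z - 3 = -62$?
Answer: $2 i \sqrt{551} \approx 46.947 i$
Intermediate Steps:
$z = - \frac{59}{7}$ ($z = \frac{3}{7} + \frac{1}{7} \left(-62\right) = \frac{3}{7} - \frac{62}{7} = - \frac{59}{7} \approx -8.4286$)
$j{\left(N \right)} = 7$
$\sqrt{-2211 + j{\left(z \right)}} = \sqrt{-2211 + 7} = \sqrt{-2204} = 2 i \sqrt{551}$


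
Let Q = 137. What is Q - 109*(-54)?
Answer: 6023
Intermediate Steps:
Q - 109*(-54) = 137 - 109*(-54) = 137 + 5886 = 6023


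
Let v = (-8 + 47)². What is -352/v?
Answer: -352/1521 ≈ -0.23143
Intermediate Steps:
v = 1521 (v = 39² = 1521)
-352/v = -352/1521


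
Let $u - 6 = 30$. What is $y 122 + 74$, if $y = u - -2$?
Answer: $4710$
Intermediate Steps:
$u = 36$ ($u = 6 + 30 = 36$)
$y = 38$ ($y = 36 - -2 = 36 + 2 = 38$)
$y 122 + 74 = 38 \cdot 122 + 74 = 4636 + 74 = 4710$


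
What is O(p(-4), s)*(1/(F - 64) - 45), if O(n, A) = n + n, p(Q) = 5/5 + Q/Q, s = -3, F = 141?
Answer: -13856/77 ≈ -179.95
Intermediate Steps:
p(Q) = 2 (p(Q) = 5*(1/5) + 1 = 1 + 1 = 2)
O(n, A) = 2*n
O(p(-4), s)*(1/(F - 64) - 45) = (2*2)*(1/(141 - 64) - 45) = 4*(1/77 - 45) = 4*(-3464/77) = -13856/77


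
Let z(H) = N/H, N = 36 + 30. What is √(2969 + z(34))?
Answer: √858602/17 ≈ 54.506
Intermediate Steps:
N = 66
z(H) = 66/H
√(2969 + z(34)) = √(2969 + 66/34) = √(2969 + 66*(1/34)) = √(2969 + 33/17) = √(50506/17) = √858602/17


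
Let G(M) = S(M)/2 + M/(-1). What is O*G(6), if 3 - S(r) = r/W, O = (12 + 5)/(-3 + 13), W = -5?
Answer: -663/100 ≈ -6.6300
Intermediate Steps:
O = 17/10 ≈ 1.7000
S(r) = 3 + r/5 (S(r) = 3 - r/(-5) = 3 - r*(-1)/5 = 3 - (-1)*r/5 = 3 + r/5)
G(M) = 3/2 - 9*M/10 (G(M) = (3 + M/5)/2 + M/(-1) = (3 + M/5)*(½) + M*(-1) = (3/2 + M/10) - M = 3/2 - 9*M/10)
O*G(6) = 17*(3/2 - 9/10*6)/10 = 17*(3/2 - 27/5)/10 = (17/10)*(-39/10) = -663/100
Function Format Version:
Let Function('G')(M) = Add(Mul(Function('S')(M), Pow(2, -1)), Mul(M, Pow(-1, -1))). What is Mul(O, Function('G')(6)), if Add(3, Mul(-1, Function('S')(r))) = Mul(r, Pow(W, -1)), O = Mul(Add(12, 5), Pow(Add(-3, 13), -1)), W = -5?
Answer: Rational(-663, 100) ≈ -6.6300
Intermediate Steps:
O = Rational(17, 10) (O = Mul(17, Pow(10, -1)) = Mul(17, Rational(1, 10)) = Rational(17, 10) ≈ 1.7000)
Function('S')(r) = Add(3, Mul(Rational(1, 5), r)) (Function('S')(r) = Add(3, Mul(-1, Mul(r, Pow(-5, -1)))) = Add(3, Mul(-1, Mul(r, Rational(-1, 5)))) = Add(3, Mul(-1, Mul(Rational(-1, 5), r))) = Add(3, Mul(Rational(1, 5), r)))
Function('G')(M) = Add(Rational(3, 2), Mul(Rational(-9, 10), M)) (Function('G')(M) = Add(Mul(Add(3, Mul(Rational(1, 5), M)), Pow(2, -1)), Mul(M, Pow(-1, -1))) = Add(Mul(Add(3, Mul(Rational(1, 5), M)), Rational(1, 2)), Mul(M, -1)) = Add(Add(Rational(3, 2), Mul(Rational(1, 10), M)), Mul(-1, M)) = Add(Rational(3, 2), Mul(Rational(-9, 10), M)))
Mul(O, Function('G')(6)) = Mul(Rational(17, 10), Add(Rational(3, 2), Mul(Rational(-9, 10), 6))) = Mul(Rational(17, 10), Add(Rational(3, 2), Rational(-27, 5))) = Mul(Rational(17, 10), Rational(-39, 10)) = Rational(-663, 100)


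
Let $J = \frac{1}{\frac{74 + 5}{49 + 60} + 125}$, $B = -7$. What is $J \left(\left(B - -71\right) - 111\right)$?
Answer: $- \frac{5123}{13704} \approx -0.37383$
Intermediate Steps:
$J = \frac{109}{13704}$ ($J = \frac{1}{\frac{79}{109} + 125} = \frac{1}{\frac{13704}{109}} = \frac{109}{13704} \approx 0.0079539$)
$J \left(\left(B - -71\right) - 111\right) = \frac{109 \left(\left(-7 - -71\right) - 111\right)}{13704} = \frac{109 \left(\left(-7 + 71\right) - 111\right)}{13704} = \frac{109 \left(64 - 111\right)}{13704} = \frac{109}{13704} \left(-47\right) = - \frac{5123}{13704}$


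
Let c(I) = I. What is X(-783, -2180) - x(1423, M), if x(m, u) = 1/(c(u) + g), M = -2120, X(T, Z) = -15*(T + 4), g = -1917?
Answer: 47172346/4037 ≈ 11685.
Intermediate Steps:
X(T, Z) = -60 - 15*T (X(T, Z) = -15*(4 + T) = -60 - 15*T)
x(m, u) = 1/(-1917 + u) (x(m, u) = 1/(u - 1917) = 1/(-1917 + u))
X(-783, -2180) - x(1423, M) = (-60 - 15*(-783)) - 1/(-1917 - 2120) = (-60 + 11745) - 1/(-4037) = 11685 - 1*(-1/4037) = 11685 + 1/4037 = 47172346/4037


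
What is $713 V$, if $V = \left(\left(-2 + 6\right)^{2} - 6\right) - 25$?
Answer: $-10695$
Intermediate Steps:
$V = -15$ ($V = \left(4^{2} - 6\right) - 25 = \left(16 - 6\right) - 25 = 10 - 25 = -15$)
$713 V = 713 \left(-15\right) = -10695$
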